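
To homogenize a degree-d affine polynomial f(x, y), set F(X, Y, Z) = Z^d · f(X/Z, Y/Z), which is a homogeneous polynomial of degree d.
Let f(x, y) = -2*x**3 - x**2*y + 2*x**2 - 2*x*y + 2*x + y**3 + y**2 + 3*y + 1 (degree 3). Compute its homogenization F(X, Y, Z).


F(X, Y, Z) = -2*X**3 - X**2*Y + 2*X**2*Z - 2*X*Y*Z + 2*X*Z**2 + Y**3 + Y**2*Z + 3*Y*Z**2 + Z**3

deg(f) = 3.
Substitute x = X/Z, y = Y/Z into f, then multiply by Z^3.
  monomial -2·x^3·y^0 ↦ -2·X^3·Y^0·Z^0.
  monomial -1·x^2·y^1 ↦ -1·X^2·Y^1·Z^0.
  monomial 2·x^2·y^0 ↦ 2·X^2·Y^0·Z^1.
  monomial -2·x^1·y^1 ↦ -2·X^1·Y^1·Z^1.
  monomial 2·x^1·y^0 ↦ 2·X^1·Y^0·Z^2.
  monomial 1·x^0·y^3 ↦ 1·X^0·Y^3·Z^0.
  monomial 1·x^0·y^2 ↦ 1·X^0·Y^2·Z^1.
  monomial 3·x^0·y^1 ↦ 3·X^0·Y^1·Z^2.
  monomial 1·x^0·y^0 ↦ 1·X^0·Y^0·Z^3.
Collecting: F(X, Y, Z) = -2*X**3 - X**2*Y + 2*X**2*Z - 2*X*Y*Z + 2*X*Z**2 + Y**3 + Y**2*Z + 3*Y*Z**2 + Z**3.


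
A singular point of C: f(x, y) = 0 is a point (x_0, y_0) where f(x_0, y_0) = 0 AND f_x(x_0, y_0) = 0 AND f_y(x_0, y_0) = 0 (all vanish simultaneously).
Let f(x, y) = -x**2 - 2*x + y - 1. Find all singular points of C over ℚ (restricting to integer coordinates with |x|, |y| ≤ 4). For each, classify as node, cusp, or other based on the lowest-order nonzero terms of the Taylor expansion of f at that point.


No singular points in the scanned grid; C is smooth there.

Compute partial derivatives:
  f_x = -2*x - 2.
  f_y = 1.
f_y = 1 is a nonzero constant, so f_y never vanishes: no point (x, y) can satisfy f = f_x = f_y = 0. In particular no (x, y) ∈ {−4, ..., 4}² is singular; the curve is smooth.


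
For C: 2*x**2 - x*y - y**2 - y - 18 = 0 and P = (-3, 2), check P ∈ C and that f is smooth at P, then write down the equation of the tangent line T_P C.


Tangent line at P: -14*x - 2*y - 38 = 0.

Step 1: f(-3, 2) = 0, so P lies on C.
Step 2: partial derivatives
  f_x(x, y) = 4*x - y, f_y(x, y) = -x - 2*y - 1.
  f_x(P) = -14, f_y(P) = -2 (gradient nonzero, so P is smooth).
Step 3: tangent line at P: -14·(x − -3) + -2·(y − 2) = 0.
Expanding: -14*x - 2*y - 38 = 0.


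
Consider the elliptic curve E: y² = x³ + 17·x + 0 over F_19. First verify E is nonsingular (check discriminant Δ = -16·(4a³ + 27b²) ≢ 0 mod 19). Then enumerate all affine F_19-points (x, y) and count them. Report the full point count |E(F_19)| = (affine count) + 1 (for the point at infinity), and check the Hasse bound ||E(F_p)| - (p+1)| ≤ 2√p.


Affine points = {(0, 0), (2, 2), (2, 17), (5, 1), (5, 18), (7, 5), (7, 14), (10, 7), (10, 12), (11, 6), (11, 13), (13, 9), (13, 10), (15, 1), (15, 18), (16, 6), (16, 13), (18, 1), (18, 18)}; affine count = 19; |E(F_19)| = 20.

Discriminant check: Δ ∝ 4a³ + 27b² = 4·17³ + 27·0² = 4·4913 + 27·0 ≡ 6 (mod 19). Nonzero ⇒ E is nonsingular.
For each x ∈ F_19, compute rhs = x³ + 17·x + 0 mod 19, then count y ∈ F_19 with y² ≡ rhs.
  x = 0: rhs = 0, matching y values: 0 (1 points).
  x = 1: rhs = 18, matching y values: none (0 points).
  x = 2: rhs = 4, matching y values: 2, 17 (2 points).
  x = 3: rhs = 2, matching y values: none (0 points).
  x = 4: rhs = 18, matching y values: none (0 points).
  x = 5: rhs = 1, matching y values: 1, 18 (2 points).
  x = 6: rhs = 14, matching y values: none (0 points).
  x = 7: rhs = 6, matching y values: 5, 14 (2 points).
  x = 8: rhs = 2, matching y values: none (0 points).
  x = 9: rhs = 8, matching y values: none (0 points).
  x = 10: rhs = 11, matching y values: 7, 12 (2 points).
  x = 11: rhs = 17, matching y values: 6, 13 (2 points).
  x = 12: rhs = 13, matching y values: none (0 points).
  x = 13: rhs = 5, matching y values: 9, 10 (2 points).
  x = 14: rhs = 18, matching y values: none (0 points).
  x = 15: rhs = 1, matching y values: 1, 18 (2 points).
  x = 16: rhs = 17, matching y values: 6, 13 (2 points).
  x = 17: rhs = 15, matching y values: none (0 points).
  x = 18: rhs = 1, matching y values: 1, 18 (2 points).
Total affine count: 19.
Full point count |E(F_19)| = 19 + 1 = 20.
Hasse bound: |20 − (19+1)| = |0| = 0 ≤ 2√19 ≈ 8.7178 ✓.


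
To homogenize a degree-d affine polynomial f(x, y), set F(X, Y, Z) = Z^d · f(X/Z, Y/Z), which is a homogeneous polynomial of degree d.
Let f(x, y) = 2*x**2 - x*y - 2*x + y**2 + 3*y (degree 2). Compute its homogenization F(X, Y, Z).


F(X, Y, Z) = 2*X**2 - X*Y - 2*X*Z + Y**2 + 3*Y*Z

deg(f) = 2.
Substitute x = X/Z, y = Y/Z into f, then multiply by Z^2.
  monomial 2·x^2·y^0 ↦ 2·X^2·Y^0·Z^0.
  monomial -1·x^1·y^1 ↦ -1·X^1·Y^1·Z^0.
  monomial -2·x^1·y^0 ↦ -2·X^1·Y^0·Z^1.
  monomial 1·x^0·y^2 ↦ 1·X^0·Y^2·Z^0.
  monomial 3·x^0·y^1 ↦ 3·X^0·Y^1·Z^1.
Collecting: F(X, Y, Z) = 2*X**2 - X*Y - 2*X*Z + Y**2 + 3*Y*Z.


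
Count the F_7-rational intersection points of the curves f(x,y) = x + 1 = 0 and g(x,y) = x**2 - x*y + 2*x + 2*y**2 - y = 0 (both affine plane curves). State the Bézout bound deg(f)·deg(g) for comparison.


Common zeros: {(6, 2), (6, 5)}; count = 2; Bézout bound = 2.

deg(f) = 1, deg(g) = 2, so Bézout bound = 2.
Scan x ∈ F_7. For each x, list the y ∈ F_7 with f(x, y) ≡ 0 and those with g(x, y) ≡ 0 (mod 7); the common zeros in that column are the intersection.
  x = 0: f ≡ 0 at y ∈ ∅; g ≡ 0 at y ∈ {0, 4}; common: ∅.
  x = 1: f ≡ 0 at y ∈ ∅; g ≡ 0 at y ∈ {2, 6}; common: ∅.
  x = 2: f ≡ 0 at y ∈ ∅; g ≡ 0 at y ∈ {1, 4}; common: ∅.
  x = 3: f ≡ 0 at y ∈ ∅; g ≡ 0 at y ∈ {3, 6}; common: ∅.
  x = 4: f ≡ 0 at y ∈ ∅; g ≡ 0 at y ∈ {1, 5}; common: ∅.
  x = 5: f ≡ 0 at y ∈ ∅; g ≡ 0 at y ∈ {0, 3}; common: ∅.
  x = 6: f ≡ 0 at y ∈ {0, 1, 2, 3, 4, 5, 6}; g ≡ 0 at y ∈ {2, 5}; common: {2, 5}.
Collecting: common zeros = {(6, 2), (6, 5)}, so the count is 2.
Comparison with the Bézout bound: 2 ≤ 2 = deg(f)·deg(g), as expected for curves with no common component (the bound is attained).


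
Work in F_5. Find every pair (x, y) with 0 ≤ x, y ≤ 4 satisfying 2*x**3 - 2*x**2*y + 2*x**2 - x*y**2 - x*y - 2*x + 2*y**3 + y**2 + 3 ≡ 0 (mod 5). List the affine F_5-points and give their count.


Affine F_5-points: {(1, 0), (1, 2), (1, 3), (2, 2), (2, 4), (3, 2), (4, 0)}; count = 7.

For each of the 25 pairs (x, y) ∈ F_5², evaluate f(x, y) mod 5. Record the zeros.
  x = 0: [0↦3, 1↦1, 2↦3, 3↦1, 4↦2]  zeros at y ∈ ∅
  x = 1: [0↦0, 1↦4, 2↦0, 3↦0, 4↦1]  zeros at y ∈ {0, 2, 3}
  x = 2: [0↦3, 1↦4, 2↦0, 3↦3, 4↦0]  zeros at y ∈ {2, 4}
  x = 3: [0↦4, 1↦3, 2↦0, 3↦2, 4↦1]  zeros at y ∈ {2}
  x = 4: [0↦0, 1↦3, 2↦2, 3↦4, 4↦1]  zeros at y ∈ {0}
Collecting zeros: affine points = {(1, 0), (1, 2), (1, 3), (2, 2), (2, 4), (3, 2), (4, 0)}.
Total count |C(F_5)_aff| = 7.


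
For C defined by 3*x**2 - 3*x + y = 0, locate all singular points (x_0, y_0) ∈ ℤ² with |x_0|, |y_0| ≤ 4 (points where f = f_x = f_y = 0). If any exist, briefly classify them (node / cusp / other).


No singular points in the scanned grid; C is smooth there.

Compute partial derivatives:
  f_x = 6*x - 3.
  f_y = 1.
f_y = 1 is a nonzero constant, so f_y never vanishes: no point (x, y) can satisfy f = f_x = f_y = 0. In particular no (x, y) ∈ {−4, ..., 4}² is singular; the curve is smooth.


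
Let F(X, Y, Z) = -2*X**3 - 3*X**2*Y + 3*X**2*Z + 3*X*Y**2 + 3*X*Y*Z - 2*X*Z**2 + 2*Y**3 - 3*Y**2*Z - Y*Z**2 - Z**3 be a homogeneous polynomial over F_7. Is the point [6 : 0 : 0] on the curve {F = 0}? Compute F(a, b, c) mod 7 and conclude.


F(6,0,0) ≡ 2 (mod 7); P is NOT on the curve.

Evaluate F(6, 0, 0) term-by-term (mod 7).
  -2*X**3 ↦ -2·216·1·1 = -432
  -3*X**2*Y ↦ -3·36·0·1 = 0
  3*X**2*Z ↦ 3·36·1·0 = 0
  3*X*Y**2 ↦ 3·6·0·1 = 0
  3*X*Y*Z ↦ 3·6·0·0 = 0
  -2*X*Z**2 ↦ -2·6·1·0 = 0
  2*Y**3 ↦ 2·1·0·1 = 0
  -3*Y**2*Z ↦ -3·1·0·0 = 0
  -Y*Z**2 ↦ -1·1·0·0 = 0
  -Z**3 ↦ -1·1·1·0 = 0
Sum: F(6, 0, 0) = (-432) + (0) + (0) + (0) + (0) + (0) + (0) + (0) + (0) + (0) = -432.
Reducing mod 7: -432 ≡ 2 (mod 7).
Since F(a, b, c) ≡ 2 ≠ 0 (mod 7), P does NOT lie on the curve.


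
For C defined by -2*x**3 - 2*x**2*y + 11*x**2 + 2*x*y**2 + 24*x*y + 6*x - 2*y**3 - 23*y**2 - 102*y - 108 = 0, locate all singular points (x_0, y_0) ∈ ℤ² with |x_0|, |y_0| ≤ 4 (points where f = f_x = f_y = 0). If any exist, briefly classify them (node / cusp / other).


Singular points: {(3, -3)}; classification: node.

Compute partial derivatives:
  f_x = -6*x**2 - 4*x*y + 22*x + 2*y**2 + 24*y + 6.
  f_y = -2*x**2 + 4*x*y + 24*x - 6*y**2 - 46*y - 102.
Scan x_0 ∈ {−4, ..., 4}. For each x_0, f_y(x_0, y) is a polynomial in y; find its integer roots y ∈ {−4, ..., 4}, then test f_x and f at those candidates.
  x = -4: f_y(-4, y) = -6*y**2 - 62*y - 230; no integer root y with |y| ≤ 4.
  x = -3: f_y(-3, y) = -6*y**2 - 58*y - 192; no integer root y with |y| ≤ 4.
  x = -2: f_y(-2, y) = -6*y**2 - 54*y - 158; no integer root y with |y| ≤ 4.
  x = -1: f_y(-1, y) = -6*y**2 - 50*y - 128; no integer root y with |y| ≤ 4.
  x = 0: f_y(0, y) = -6*y**2 - 46*y - 102; no integer root y with |y| ≤ 4.
  x = 1: f_y(1, y) = -6*y**2 - 42*y - 80; no integer root y with |y| ≤ 4.
  x = 2: f_y(2, y) = -6*y**2 - 38*y - 62; no integer root y with |y| ≤ 4.
  x = 3: f_y(3, y) = -6*y**2 - 34*y - 48; vanishes at y ∈ {-3}. (3, -3): f_x = 0, f = 0 — SINGULAR.
  x = 4: f_y(4, y) = -6*y**2 - 30*y - 38; no integer root y with |y| ≤ 4.
Only singular point on the grid: (3, -3).
Classify: substitute x = 3 + u, y = -3 + v and expand: f = -2*u**3 - 2*u**2*v - u**2 + 2*u*v**2 - 2*v**3 + v**2.
No constant or linear terms (consistent with a singular point). Quadratic part: -u**2 + v**2. Cubic part: -2*u**3 - 2*u**2*v + 2*u*v**2 - 2*v**3.
The quadratic part v**2 - u**2 = (v − u)(v + u) splits into two distinct linear factors, so there are two distinct tangent lines y − -3 = ±(x − 3) — this is a node (ordinary double point).
Classification: node.


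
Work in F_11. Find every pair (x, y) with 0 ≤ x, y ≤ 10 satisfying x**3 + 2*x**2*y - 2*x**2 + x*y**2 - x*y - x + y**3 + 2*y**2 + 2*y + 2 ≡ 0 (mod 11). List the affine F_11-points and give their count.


Affine F_11-points: {(0, 2), (0, 5), (1, 0), (2, 0), (3, 4), (3, 6), (3, 7), (4, 8), (5, 8), (7, 3), (9, 9), (10, 0), (10, 2), (10, 8)}; count = 14.

For each of the 121 pairs (x, y) ∈ F_11², evaluate f(x, y) mod 11. Record the zeros.
  x = 0: [0↦2, 1↦7, 2↦0, 3↦9, 4↦7, 5↦0, 6↦5, 7↦6, 8↦9, 9↦9, 10↦1]  zeros at y ∈ {2, 5}
  x = 1: [0↦0, 1↦7, 2↦4, 3↦8, 4↦3, 5↦6, 6↦1, 7↦5, 8↦2, 9↦9, 10↦10]  zeros at y ∈ {0}
  x = 2: [0↦0, 1↦2, 2↦7, 3↦10, 4↦6, 5↦1, 6↦1, 7↦1, 8↦7, 9↦3, 10↦6]  zeros at y ∈ {0}
  x = 3: [0↦8, 1↦9, 2↦4, 3↦10, 4↦0, 5↦2, 6↦0, 7↦0, 8↦8, 9↦8, 10↦6]  zeros at y ∈ {4, 6, 7}
  x = 4: [0↦8, 1↦1, 2↦1, 3↦3, 4↦2, 5↦4, 6↦4, 7↦8, 8↦0, 9↦8, 10↦5]  zeros at y ∈ {8}
  x = 5: [0↦6, 1↦6, 2↦4, 3↦6, 4↦7, 5↦2, 6↦8, 7↦9, 8↦0, 9↦9, 10↦9]  zeros at y ∈ {8}
  x = 6: [0↦8, 1↦8, 2↦8, 3↦3, 4↦10, 5↦2, 6↦7, 7↦9, 8↦3, 9↦6, 10↦2]  zeros at y ∈ ∅
  x = 7: [0↦9, 1↦2, 2↦8, 3↦0, 4↦6, 5↦10, 6↦7, 7↦3, 8↦4, 9↦5, 10↦1]  zeros at y ∈ {3}
  x = 8: [0↦4, 1↦5, 2↦10, 3↦3, 4↦1, 5↦10, 6↦3, 7↦8, 8↦9, 9↦1, 10↦1]  zeros at y ∈ ∅
  x = 9: [0↦10, 1↦1, 2↦9, 3↦7, 4↦1, 5↦8, 6↦1, 7↦8, 8↦2, 9↦0, 10↦8]  zeros at y ∈ {9}
  x = 10: [0↦0, 1↦7, 2↦0, 3↦7, 4↦1, 5↦10, 6↦7, 7↦9, 8↦0, 9↦8, 10↦6]  zeros at y ∈ {0, 2, 8}
Collecting zeros: affine points = {(0, 2), (0, 5), (1, 0), (2, 0), (3, 4), (3, 6), (3, 7), (4, 8), (5, 8), (7, 3), (9, 9), (10, 0), (10, 2), (10, 8)}.
Total count |C(F_11)_aff| = 14.


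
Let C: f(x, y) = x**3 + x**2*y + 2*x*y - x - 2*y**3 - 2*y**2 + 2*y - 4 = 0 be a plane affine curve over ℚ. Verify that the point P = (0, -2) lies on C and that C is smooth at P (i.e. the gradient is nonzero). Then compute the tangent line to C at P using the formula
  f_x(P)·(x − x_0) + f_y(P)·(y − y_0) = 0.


Tangent line at P: -5*x - 14*y - 28 = 0.

Step 1: f(0, -2) = 0, so P lies on C.
Step 2: partial derivatives
  f_x(x, y) = 3*x**2 + 2*x*y + 2*y - 1, f_y(x, y) = x**2 + 2*x - 6*y**2 - 4*y + 2.
  f_x(P) = -5, f_y(P) = -14 (gradient nonzero, so P is smooth).
Step 3: tangent line at P: -5·(x − 0) + -14·(y − -2) = 0.
Expanding: -5*x - 14*y - 28 = 0.


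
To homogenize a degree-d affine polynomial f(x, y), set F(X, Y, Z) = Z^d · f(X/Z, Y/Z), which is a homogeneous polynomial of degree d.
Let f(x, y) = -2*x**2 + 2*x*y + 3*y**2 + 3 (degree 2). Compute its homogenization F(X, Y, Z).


F(X, Y, Z) = -2*X**2 + 2*X*Y + 3*Y**2 + 3*Z**2

deg(f) = 2.
Substitute x = X/Z, y = Y/Z into f, then multiply by Z^2.
  monomial -2·x^2·y^0 ↦ -2·X^2·Y^0·Z^0.
  monomial 2·x^1·y^1 ↦ 2·X^1·Y^1·Z^0.
  monomial 3·x^0·y^2 ↦ 3·X^0·Y^2·Z^0.
  monomial 3·x^0·y^0 ↦ 3·X^0·Y^0·Z^2.
Collecting: F(X, Y, Z) = -2*X**2 + 2*X*Y + 3*Y**2 + 3*Z**2.


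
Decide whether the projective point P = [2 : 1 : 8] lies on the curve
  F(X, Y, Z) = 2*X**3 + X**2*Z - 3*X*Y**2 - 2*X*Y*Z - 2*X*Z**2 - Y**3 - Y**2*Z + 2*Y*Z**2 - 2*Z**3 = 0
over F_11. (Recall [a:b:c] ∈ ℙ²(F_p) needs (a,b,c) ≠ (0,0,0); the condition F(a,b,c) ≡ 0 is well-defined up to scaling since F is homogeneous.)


F(2,1,8) ≡ 4 (mod 11); P is NOT on the curve.

Evaluate F(2, 1, 8) term-by-term (mod 11).
  2*X**3 ↦ 2·8·1·1 = 16
  X**2*Z ↦ 1·4·1·8 = 32
  -3*X*Y**2 ↦ -3·2·1·1 = -6
  -2*X*Y*Z ↦ -2·2·1·8 = -32
  -2*X*Z**2 ↦ -2·2·1·64 = -256
  -Y**3 ↦ -1·1·1·1 = -1
  -Y**2*Z ↦ -1·1·1·8 = -8
  2*Y*Z**2 ↦ 2·1·1·64 = 128
  -2*Z**3 ↦ -2·1·1·512 = -1024
Sum: F(2, 1, 8) = (16) + (32) + (-6) + (-32) + (-256) + (-1) + (-8) + (128) + (-1024) = -1151.
Reducing mod 11: -1151 ≡ 4 (mod 11).
Since F(a, b, c) ≡ 4 ≠ 0 (mod 11), P does NOT lie on the curve.


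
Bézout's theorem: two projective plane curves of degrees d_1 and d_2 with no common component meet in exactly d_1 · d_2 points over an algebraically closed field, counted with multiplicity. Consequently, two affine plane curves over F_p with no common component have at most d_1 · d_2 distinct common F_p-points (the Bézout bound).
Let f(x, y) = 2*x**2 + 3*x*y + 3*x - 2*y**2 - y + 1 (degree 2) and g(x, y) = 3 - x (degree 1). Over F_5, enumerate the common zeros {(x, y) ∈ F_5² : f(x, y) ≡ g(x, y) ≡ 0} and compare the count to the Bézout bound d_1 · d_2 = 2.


Common zeros: ∅; count = 0; Bézout bound = 2.

deg(f) = 2, deg(g) = 1, so Bézout bound = 2.
Scan x ∈ F_5. For each x, list the y ∈ F_5 with f(x, y) ≡ 0 and those with g(x, y) ≡ 0 (mod 5); the common zeros in that column are the intersection.
  x = 0: f ≡ 0 at y ∈ {3, 4}; g ≡ 0 at y ∈ ∅; common: ∅.
  x = 1: f ≡ 0 at y ∈ ∅; g ≡ 0 at y ∈ ∅; common: ∅.
  x = 2: f ≡ 0 at y ∈ {0}; g ≡ 0 at y ∈ ∅; common: ∅.
  x = 3: f ≡ 0 at y ∈ ∅; g ≡ 0 at y ∈ {0, 1, 2, 3, 4}; common: ∅.
  x = 4: f ≡ 0 at y ∈ {0, 3}; g ≡ 0 at y ∈ ∅; common: ∅.
Collecting: common zeros = ∅, so the count is 0.
Comparison with the Bézout bound: 0 ≤ 2 = deg(f)·deg(g), as expected for curves with no common component (the affine F_5-count falls short of the bound because intersections may lie at infinity, over extension fields, or carry multiplicity).


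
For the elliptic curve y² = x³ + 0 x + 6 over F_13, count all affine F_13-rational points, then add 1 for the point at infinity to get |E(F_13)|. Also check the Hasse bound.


Affine points = {(2, 1), (2, 12), (5, 1), (5, 12), (6, 1), (6, 12)}; affine count = 6; |E(F_13)| = 7.

Discriminant check: Δ ∝ 4a³ + 27b² = 4·0³ + 27·6² = 4·0 + 27·36 ≡ 10 (mod 13). Nonzero ⇒ E is nonsingular.
For each x ∈ F_13, compute rhs = x³ + 0·x + 6 mod 13, then count y ∈ F_13 with y² ≡ rhs.
  x = 0: rhs = 6, matching y values: none (0 points).
  x = 1: rhs = 7, matching y values: none (0 points).
  x = 2: rhs = 1, matching y values: 1, 12 (2 points).
  x = 3: rhs = 7, matching y values: none (0 points).
  x = 4: rhs = 5, matching y values: none (0 points).
  x = 5: rhs = 1, matching y values: 1, 12 (2 points).
  x = 6: rhs = 1, matching y values: 1, 12 (2 points).
  x = 7: rhs = 11, matching y values: none (0 points).
  x = 8: rhs = 11, matching y values: none (0 points).
  x = 9: rhs = 7, matching y values: none (0 points).
  x = 10: rhs = 5, matching y values: none (0 points).
  x = 11: rhs = 11, matching y values: none (0 points).
  x = 12: rhs = 5, matching y values: none (0 points).
Total affine count: 6.
Full point count |E(F_13)| = 6 + 1 = 7.
Hasse bound: |7 − (13+1)| = |-7| = 7 ≤ 2√13 ≈ 7.2111 ✓.


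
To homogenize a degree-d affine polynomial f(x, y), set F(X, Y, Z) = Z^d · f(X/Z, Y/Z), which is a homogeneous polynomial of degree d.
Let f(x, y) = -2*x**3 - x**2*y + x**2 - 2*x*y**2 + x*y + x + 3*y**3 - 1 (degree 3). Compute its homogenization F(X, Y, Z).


F(X, Y, Z) = -2*X**3 - X**2*Y + X**2*Z - 2*X*Y**2 + X*Y*Z + X*Z**2 + 3*Y**3 - Z**3

deg(f) = 3.
Substitute x = X/Z, y = Y/Z into f, then multiply by Z^3.
  monomial -2·x^3·y^0 ↦ -2·X^3·Y^0·Z^0.
  monomial -1·x^2·y^1 ↦ -1·X^2·Y^1·Z^0.
  monomial 1·x^2·y^0 ↦ 1·X^2·Y^0·Z^1.
  monomial -2·x^1·y^2 ↦ -2·X^1·Y^2·Z^0.
  monomial 1·x^1·y^1 ↦ 1·X^1·Y^1·Z^1.
  monomial 1·x^1·y^0 ↦ 1·X^1·Y^0·Z^2.
  monomial 3·x^0·y^3 ↦ 3·X^0·Y^3·Z^0.
  monomial -1·x^0·y^0 ↦ -1·X^0·Y^0·Z^3.
Collecting: F(X, Y, Z) = -2*X**3 - X**2*Y + X**2*Z - 2*X*Y**2 + X*Y*Z + X*Z**2 + 3*Y**3 - Z**3.


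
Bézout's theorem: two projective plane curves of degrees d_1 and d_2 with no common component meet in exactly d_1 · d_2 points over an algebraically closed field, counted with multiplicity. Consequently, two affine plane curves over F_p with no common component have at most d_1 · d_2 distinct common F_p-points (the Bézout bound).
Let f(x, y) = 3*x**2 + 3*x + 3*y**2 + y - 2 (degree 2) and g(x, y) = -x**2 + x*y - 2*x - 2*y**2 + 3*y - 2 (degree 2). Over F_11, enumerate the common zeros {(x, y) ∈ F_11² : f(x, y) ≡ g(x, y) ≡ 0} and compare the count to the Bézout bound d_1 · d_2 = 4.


Common zeros: ∅; count = 0; Bézout bound = 4.

deg(f) = 2, deg(g) = 2, so Bézout bound = 4.
Scan x ∈ F_11. For each x, list the y ∈ F_11 with f(x, y) ≡ 0 and those with g(x, y) ≡ 0 (mod 11); the common zeros in that column are the intersection.
  x = 0: f ≡ 0 at y ∈ {8, 10}; g ≡ 0 at y ∈ {3, 4}; common: ∅.
  x = 1: f ≡ 0 at y ∈ ∅; g ≡ 0 at y ∈ {3, 10}; common: ∅.
  x = 2: f ≡ 0 at y ∈ ∅; g ≡ 0 at y ∈ {4}; common: ∅.
  x = 3: f ≡ 0 at y ∈ {9}; g ≡ 0 at y ∈ ∅; common: ∅.
  x = 4: f ≡ 0 at y ∈ {3, 4}; g ≡ 0 at y ∈ ∅; common: ∅.
  x = 5: f ≡ 0 at y ∈ {0, 7}; g ≡ 0 at y ∈ ∅; common: ∅.
  x = 6: f ≡ 0 at y ∈ {3, 4}; g ≡ 0 at y ∈ {5}; common: ∅.
  x = 7: f ≡ 0 at y ∈ {9}; g ≡ 0 at y ∈ {6, 10}; common: ∅.
  x = 8: f ≡ 0 at y ∈ ∅; g ≡ 0 at y ∈ {5, 6}; common: ∅.
  x = 9: f ≡ 0 at y ∈ ∅; g ≡ 0 at y ∈ ∅; common: ∅.
  x = 10: f ≡ 0 at y ∈ {8, 10}; g ≡ 0 at y ∈ ∅; common: ∅.
Collecting: common zeros = ∅, so the count is 0.
Comparison with the Bézout bound: 0 ≤ 4 = deg(f)·deg(g), as expected for curves with no common component (the affine F_11-count falls short of the bound because intersections may lie at infinity, over extension fields, or carry multiplicity).


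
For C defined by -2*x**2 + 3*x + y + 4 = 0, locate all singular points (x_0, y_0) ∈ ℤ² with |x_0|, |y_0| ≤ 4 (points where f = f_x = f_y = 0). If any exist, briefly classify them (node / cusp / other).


No singular points in the scanned grid; C is smooth there.

Compute partial derivatives:
  f_x = 3 - 4*x.
  f_y = 1.
f_y = 1 is a nonzero constant, so f_y never vanishes: no point (x, y) can satisfy f = f_x = f_y = 0. In particular no (x, y) ∈ {−4, ..., 4}² is singular; the curve is smooth.


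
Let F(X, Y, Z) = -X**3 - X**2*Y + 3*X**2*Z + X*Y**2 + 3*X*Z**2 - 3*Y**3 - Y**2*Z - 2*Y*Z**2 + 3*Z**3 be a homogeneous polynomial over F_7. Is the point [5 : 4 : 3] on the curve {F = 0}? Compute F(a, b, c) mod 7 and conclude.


F(5,4,3) ≡ 5 (mod 7); P is NOT on the curve.

Evaluate F(5, 4, 3) term-by-term (mod 7).
  -X**3 ↦ -1·125·1·1 = -125
  -X**2*Y ↦ -1·25·4·1 = -100
  3*X**2*Z ↦ 3·25·1·3 = 225
  X*Y**2 ↦ 1·5·16·1 = 80
  3*X*Z**2 ↦ 3·5·1·9 = 135
  -3*Y**3 ↦ -3·1·64·1 = -192
  -Y**2*Z ↦ -1·1·16·3 = -48
  -2*Y*Z**2 ↦ -2·1·4·9 = -72
  3*Z**3 ↦ 3·1·1·27 = 81
Sum: F(5, 4, 3) = (-125) + (-100) + (225) + (80) + (135) + (-192) + (-48) + (-72) + (81) = -16.
Reducing mod 7: -16 ≡ 5 (mod 7).
Since F(a, b, c) ≡ 5 ≠ 0 (mod 7), P does NOT lie on the curve.


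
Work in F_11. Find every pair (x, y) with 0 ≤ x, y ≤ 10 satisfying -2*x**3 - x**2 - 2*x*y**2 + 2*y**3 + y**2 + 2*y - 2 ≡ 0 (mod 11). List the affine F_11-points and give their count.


Affine F_11-points: {(0, 2), (1, 2), (2, 0), (2, 3), (2, 4), (3, 1), (4, 2), (5, 5), (5, 8), (7, 0), (9, 10)}; count = 11.

For each of the 121 pairs (x, y) ∈ F_11², evaluate f(x, y) mod 11. Record the zeros.
  x = 0: [0↦9, 1↦3, 2↦0, 3↦1, 4↦7, 5↦8, 6↦5, 7↦10, 8↦2, 9↦4, 10↦6]  zeros at y ∈ {2}
  x = 1: [0↦6, 1↦9, 2↦0, 3↦2, 4↦5, 5↦10, 6↦7, 7↦8, 8↦3, 9↦4, 10↦1]  zeros at y ∈ {2}
  x = 2: [0↦0, 1↦1, 2↦8, 3↦0, 4↦0, 5↦9, 6↦6, 7↦3, 8↦1, 9↦1, 10↦4]  zeros at y ∈ {0, 3, 4}
  x = 3: [0↦1, 1↦0, 2↦1, 3↦5, 4↦2, 5↦4, 6↦1, 7↦5, 8↦6, 9↦5, 10↦3]  zeros at y ∈ {1}
  x = 4: [0↦8, 1↦5, 2↦0, 3↦5, 4↦10, 5↦5, 6↦2, 7↦2, 8↦6, 9↦4, 10↦8]  zeros at y ∈ {2}
  x = 5: [0↦9, 1↦4, 2↦4, 3↦10, 4↦1, 5↦0, 6↦8, 7↦4, 8↦0, 9↦8, 10↦7]  zeros at y ∈ {5, 8}
  x = 6: [0↦3, 1↦7, 2↦1, 3↦8, 4↦7, 5↦10, 6↦7, 7↦10, 8↦9, 9↦5, 10↦10]  zeros at y ∈ ∅
  x = 7: [0↦0, 1↦2, 2↦1, 3↦9, 4↦5, 5↦1, 6↦9, 7↦8, 8↦10, 9↦5, 10↦5]  zeros at y ∈ {0}
  x = 8: [0↦10, 1↦10, 2↦3, 3↦1, 4↦5, 5↦5, 6↦2, 7↦8, 8↦2, 9↦7, 10↦2]  zeros at y ∈ ∅
  x = 9: [0↦10, 1↦8, 2↦6, 3↦5, 4↦6, 5↦10, 6↦7, 7↦9, 8↦6, 9↦10, 10↦0]  zeros at y ∈ {10}
  x = 10: [0↦10, 1↦6, 2↦9, 3↦9, 4↦7, 5↦4, 6↦1, 7↦10, 8↦10, 9↦2, 10↦9]  zeros at y ∈ ∅
Collecting zeros: affine points = {(0, 2), (1, 2), (2, 0), (2, 3), (2, 4), (3, 1), (4, 2), (5, 5), (5, 8), (7, 0), (9, 10)}.
Total count |C(F_11)_aff| = 11.


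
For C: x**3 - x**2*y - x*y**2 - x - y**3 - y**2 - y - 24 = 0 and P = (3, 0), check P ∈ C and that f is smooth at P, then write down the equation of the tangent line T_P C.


Tangent line at P: 26*x - 10*y - 78 = 0.

Step 1: f(3, 0) = 0, so P lies on C.
Step 2: partial derivatives
  f_x(x, y) = 3*x**2 - 2*x*y - y**2 - 1, f_y(x, y) = -x**2 - 2*x*y - 3*y**2 - 2*y - 1.
  f_x(P) = 26, f_y(P) = -10 (gradient nonzero, so P is smooth).
Step 3: tangent line at P: 26·(x − 3) + -10·(y − 0) = 0.
Expanding: 26*x - 10*y - 78 = 0.


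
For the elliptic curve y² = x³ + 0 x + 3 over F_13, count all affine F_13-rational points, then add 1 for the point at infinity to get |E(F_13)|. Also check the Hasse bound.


Affine points = {(0, 4), (0, 9), (1, 2), (1, 11), (3, 2), (3, 11), (9, 2), (9, 11)}; affine count = 8; |E(F_13)| = 9.

Discriminant check: Δ ∝ 4a³ + 27b² = 4·0³ + 27·3² = 4·0 + 27·9 ≡ 9 (mod 13). Nonzero ⇒ E is nonsingular.
For each x ∈ F_13, compute rhs = x³ + 0·x + 3 mod 13, then count y ∈ F_13 with y² ≡ rhs.
  x = 0: rhs = 3, matching y values: 4, 9 (2 points).
  x = 1: rhs = 4, matching y values: 2, 11 (2 points).
  x = 2: rhs = 11, matching y values: none (0 points).
  x = 3: rhs = 4, matching y values: 2, 11 (2 points).
  x = 4: rhs = 2, matching y values: none (0 points).
  x = 5: rhs = 11, matching y values: none (0 points).
  x = 6: rhs = 11, matching y values: none (0 points).
  x = 7: rhs = 8, matching y values: none (0 points).
  x = 8: rhs = 8, matching y values: none (0 points).
  x = 9: rhs = 4, matching y values: 2, 11 (2 points).
  x = 10: rhs = 2, matching y values: none (0 points).
  x = 11: rhs = 8, matching y values: none (0 points).
  x = 12: rhs = 2, matching y values: none (0 points).
Total affine count: 8.
Full point count |E(F_13)| = 8 + 1 = 9.
Hasse bound: |9 − (13+1)| = |-5| = 5 ≤ 2√13 ≈ 7.2111 ✓.


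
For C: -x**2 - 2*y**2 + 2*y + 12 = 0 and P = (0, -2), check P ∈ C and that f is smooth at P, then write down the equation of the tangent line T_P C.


Tangent line at P: 10*y + 20 = 0.

Step 1: f(0, -2) = 0, so P lies on C.
Step 2: partial derivatives
  f_x(x, y) = -2*x, f_y(x, y) = 2 - 4*y.
  f_x(P) = 0, f_y(P) = 10 (gradient nonzero, so P is smooth).
Step 3: tangent line at P: 0·(x − 0) + 10·(y − -2) = 0.
Expanding: 10*y + 20 = 0.


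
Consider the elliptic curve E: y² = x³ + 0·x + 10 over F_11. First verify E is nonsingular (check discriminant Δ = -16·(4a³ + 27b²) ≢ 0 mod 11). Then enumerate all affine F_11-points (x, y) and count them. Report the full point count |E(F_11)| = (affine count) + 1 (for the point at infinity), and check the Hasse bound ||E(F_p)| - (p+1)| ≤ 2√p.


Affine points = {(1, 0), (3, 2), (3, 9), (5, 5), (5, 6), (7, 1), (7, 10), (8, 4), (8, 7), (10, 3), (10, 8)}; affine count = 11; |E(F_11)| = 12.

Discriminant check: Δ ∝ 4a³ + 27b² = 4·0³ + 27·10² = 4·0 + 27·100 ≡ 5 (mod 11). Nonzero ⇒ E is nonsingular.
For each x ∈ F_11, compute rhs = x³ + 0·x + 10 mod 11, then count y ∈ F_11 with y² ≡ rhs.
  x = 0: rhs = 10, matching y values: none (0 points).
  x = 1: rhs = 0, matching y values: 0 (1 points).
  x = 2: rhs = 7, matching y values: none (0 points).
  x = 3: rhs = 4, matching y values: 2, 9 (2 points).
  x = 4: rhs = 8, matching y values: none (0 points).
  x = 5: rhs = 3, matching y values: 5, 6 (2 points).
  x = 6: rhs = 6, matching y values: none (0 points).
  x = 7: rhs = 1, matching y values: 1, 10 (2 points).
  x = 8: rhs = 5, matching y values: 4, 7 (2 points).
  x = 9: rhs = 2, matching y values: none (0 points).
  x = 10: rhs = 9, matching y values: 3, 8 (2 points).
Total affine count: 11.
Full point count |E(F_11)| = 11 + 1 = 12.
Hasse bound: |12 − (11+1)| = |0| = 0 ≤ 2√11 ≈ 6.6332 ✓.


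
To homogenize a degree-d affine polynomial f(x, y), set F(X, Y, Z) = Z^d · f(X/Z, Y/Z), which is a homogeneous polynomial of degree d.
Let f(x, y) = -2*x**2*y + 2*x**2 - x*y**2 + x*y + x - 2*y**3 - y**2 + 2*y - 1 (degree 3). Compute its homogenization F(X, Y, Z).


F(X, Y, Z) = -2*X**2*Y + 2*X**2*Z - X*Y**2 + X*Y*Z + X*Z**2 - 2*Y**3 - Y**2*Z + 2*Y*Z**2 - Z**3

deg(f) = 3.
Substitute x = X/Z, y = Y/Z into f, then multiply by Z^3.
  monomial -2·x^2·y^1 ↦ -2·X^2·Y^1·Z^0.
  monomial 2·x^2·y^0 ↦ 2·X^2·Y^0·Z^1.
  monomial -1·x^1·y^2 ↦ -1·X^1·Y^2·Z^0.
  monomial 1·x^1·y^1 ↦ 1·X^1·Y^1·Z^1.
  monomial 1·x^1·y^0 ↦ 1·X^1·Y^0·Z^2.
  monomial -2·x^0·y^3 ↦ -2·X^0·Y^3·Z^0.
  monomial -1·x^0·y^2 ↦ -1·X^0·Y^2·Z^1.
  monomial 2·x^0·y^1 ↦ 2·X^0·Y^1·Z^2.
  monomial -1·x^0·y^0 ↦ -1·X^0·Y^0·Z^3.
Collecting: F(X, Y, Z) = -2*X**2*Y + 2*X**2*Z - X*Y**2 + X*Y*Z + X*Z**2 - 2*Y**3 - Y**2*Z + 2*Y*Z**2 - Z**3.


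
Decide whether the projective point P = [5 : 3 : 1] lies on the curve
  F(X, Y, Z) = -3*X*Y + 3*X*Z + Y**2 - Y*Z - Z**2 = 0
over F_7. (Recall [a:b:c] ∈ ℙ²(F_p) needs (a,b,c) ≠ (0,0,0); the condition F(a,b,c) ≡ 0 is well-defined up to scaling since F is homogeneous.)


F(5,3,1) ≡ 3 (mod 7); P is NOT on the curve.

Evaluate F(5, 3, 1) term-by-term (mod 7).
  -3*X*Y ↦ -3·5·3·1 = -45
  3*X*Z ↦ 3·5·1·1 = 15
  Y**2 ↦ 1·1·9·1 = 9
  -Y*Z ↦ -1·1·3·1 = -3
  -Z**2 ↦ -1·1·1·1 = -1
Sum: F(5, 3, 1) = (-45) + (15) + (9) + (-3) + (-1) = -25.
Reducing mod 7: -25 ≡ 3 (mod 7).
Since F(a, b, c) ≡ 3 ≠ 0 (mod 7), P does NOT lie on the curve.


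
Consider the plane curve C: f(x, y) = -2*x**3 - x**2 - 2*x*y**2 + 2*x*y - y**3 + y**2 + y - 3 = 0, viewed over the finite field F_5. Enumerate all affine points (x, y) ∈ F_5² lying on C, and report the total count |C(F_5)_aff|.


Affine F_5-points: {(0, 2), (1, 1), (2, 4), (3, 1), (3, 2), (4, 2), (4, 3)}; count = 7.

For each of the 25 pairs (x, y) ∈ F_5², evaluate f(x, y) mod 5. Record the zeros.
  x = 0: [0↦2, 1↦3, 2↦0, 3↦2, 4↦3]  zeros at y ∈ {2}
  x = 1: [0↦4, 1↦0, 2↦3, 3↦2, 4↦1]  zeros at y ∈ {1}
  x = 2: [0↦2, 1↦3, 2↦2, 3↦3, 4↦0]  zeros at y ∈ {4}
  x = 3: [0↦4, 1↦0, 2↦0, 3↦3, 4↦3]  zeros at y ∈ {1, 2}
  x = 4: [0↦3, 1↦4, 2↦0, 3↦0, 4↦3]  zeros at y ∈ {2, 3}
Collecting zeros: affine points = {(0, 2), (1, 1), (2, 4), (3, 1), (3, 2), (4, 2), (4, 3)}.
Total count |C(F_5)_aff| = 7.


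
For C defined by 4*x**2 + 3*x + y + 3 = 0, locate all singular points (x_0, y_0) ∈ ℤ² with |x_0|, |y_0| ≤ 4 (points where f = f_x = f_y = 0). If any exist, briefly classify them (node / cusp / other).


No singular points in the scanned grid; C is smooth there.

Compute partial derivatives:
  f_x = 8*x + 3.
  f_y = 1.
f_y = 1 is a nonzero constant, so f_y never vanishes: no point (x, y) can satisfy f = f_x = f_y = 0. In particular no (x, y) ∈ {−4, ..., 4}² is singular; the curve is smooth.


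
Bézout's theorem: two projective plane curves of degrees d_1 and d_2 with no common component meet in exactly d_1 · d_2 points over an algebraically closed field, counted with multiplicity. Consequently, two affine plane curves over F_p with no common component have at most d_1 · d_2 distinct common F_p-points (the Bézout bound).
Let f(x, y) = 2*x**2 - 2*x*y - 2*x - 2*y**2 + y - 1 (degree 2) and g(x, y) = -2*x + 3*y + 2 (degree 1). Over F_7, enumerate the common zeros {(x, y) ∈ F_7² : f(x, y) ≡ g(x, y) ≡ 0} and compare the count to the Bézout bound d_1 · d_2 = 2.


Common zeros: {(3, 6), (5, 5)}; count = 2; Bézout bound = 2.

deg(f) = 2, deg(g) = 1, so Bézout bound = 2.
Scan x ∈ F_7. For each x, list the y ∈ F_7 with f(x, y) ≡ 0 and those with g(x, y) ≡ 0 (mod 7); the common zeros in that column are the intersection.
  x = 0: f ≡ 0 at y ∈ {2}; g ≡ 0 at y ∈ {4}; common: ∅.
  x = 1: f ≡ 0 at y ∈ {5}; g ≡ 0 at y ∈ {0}; common: ∅.
  x = 2: f ≡ 0 at y ∈ ∅; g ≡ 0 at y ∈ {3}; common: ∅.
  x = 3: f ≡ 0 at y ∈ {2, 6}; g ≡ 0 at y ∈ {6}; common: {6}.
  x = 4: f ≡ 0 at y ∈ {1, 6}; g ≡ 0 at y ∈ {2}; common: ∅.
  x = 5: f ≡ 0 at y ∈ {1, 5}; g ≡ 0 at y ∈ {5}; common: {5}.
  x = 6: f ≡ 0 at y ∈ ∅; g ≡ 0 at y ∈ {1}; common: ∅.
Collecting: common zeros = {(3, 6), (5, 5)}, so the count is 2.
Comparison with the Bézout bound: 2 ≤ 2 = deg(f)·deg(g), as expected for curves with no common component (the bound is attained).


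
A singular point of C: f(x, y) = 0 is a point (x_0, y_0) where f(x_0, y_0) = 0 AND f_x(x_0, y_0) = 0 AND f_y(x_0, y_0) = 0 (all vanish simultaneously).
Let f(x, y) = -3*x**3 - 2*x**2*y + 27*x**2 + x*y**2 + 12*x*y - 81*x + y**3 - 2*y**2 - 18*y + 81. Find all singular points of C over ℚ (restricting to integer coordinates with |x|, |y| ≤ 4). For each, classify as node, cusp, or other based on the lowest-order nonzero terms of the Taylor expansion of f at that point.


Singular points: {(3, 0)}; classification: cusp.

Compute partial derivatives:
  f_x = -9*x**2 - 4*x*y + 54*x + y**2 + 12*y - 81.
  f_y = -2*x**2 + 2*x*y + 12*x + 3*y**2 - 4*y - 18.
Scan x_0 ∈ {−4, ..., 4}. For each x_0, f_y(x_0, y) is a polynomial in y; find its integer roots y ∈ {−4, ..., 4}, then test f_x and f at those candidates.
  x = -4: f_y(-4, y) = 3*y**2 - 12*y - 98; no integer root y with |y| ≤ 4.
  x = -3: f_y(-3, y) = 3*y**2 - 10*y - 72; no integer root y with |y| ≤ 4.
  x = -2: f_y(-2, y) = 3*y**2 - 8*y - 50; no integer root y with |y| ≤ 4.
  x = -1: f_y(-1, y) = 3*y**2 - 6*y - 32; no integer root y with |y| ≤ 4.
  x = 0: f_y(0, y) = 3*y**2 - 4*y - 18; no integer root y with |y| ≤ 4.
  x = 1: f_y(1, y) = 3*y**2 - 2*y - 8; vanishes at y ∈ {2}. (1, 2): f_x = -16 ≠ 0.
  x = 2: f_y(2, y) = 3*y**2 - 2; no integer root y with |y| ≤ 4.
  x = 3: f_y(3, y) = 3*y**2 + 2*y; vanishes at y ∈ {0}. (3, 0): f_x = 0, f = 0 — SINGULAR.
  x = 4: f_y(4, y) = 3*y**2 + 4*y - 2; no integer root y with |y| ≤ 4.
Only singular point on the grid: (3, 0).
Classify: substitute x = 3 + u, y = 0 + v and expand: f = -3*u**3 - 2*u**2*v + u*v**2 + v**3 + v**2.
No constant or linear terms (consistent with a singular point). Quadratic part: v**2. Cubic part: -3*u**3 - 2*u**2*v + u*v**2 + v**3.
The quadratic part v**2 is a perfect square, so there is a single (double) tangent line v = 0, i.e. y = 0. Restricting the cubic part to that line (v = 0) leaves -3*u**3 ≠ 0, so f is not divisible by v and the branch is v² ≈ 3*u**3 to lowest order — this is a cusp.
Classification: cusp.


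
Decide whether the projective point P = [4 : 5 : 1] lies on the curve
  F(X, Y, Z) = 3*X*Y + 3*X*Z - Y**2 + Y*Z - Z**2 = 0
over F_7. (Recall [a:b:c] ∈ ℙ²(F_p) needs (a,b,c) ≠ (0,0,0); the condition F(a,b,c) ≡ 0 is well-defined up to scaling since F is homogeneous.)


F(4,5,1) ≡ 2 (mod 7); P is NOT on the curve.

Evaluate F(4, 5, 1) term-by-term (mod 7).
  3*X*Y ↦ 3·4·5·1 = 60
  3*X*Z ↦ 3·4·1·1 = 12
  -Y**2 ↦ -1·1·25·1 = -25
  Y*Z ↦ 1·1·5·1 = 5
  -Z**2 ↦ -1·1·1·1 = -1
Sum: F(4, 5, 1) = (60) + (12) + (-25) + (5) + (-1) = 51.
Reducing mod 7: 51 ≡ 2 (mod 7).
Since F(a, b, c) ≡ 2 ≠ 0 (mod 7), P does NOT lie on the curve.


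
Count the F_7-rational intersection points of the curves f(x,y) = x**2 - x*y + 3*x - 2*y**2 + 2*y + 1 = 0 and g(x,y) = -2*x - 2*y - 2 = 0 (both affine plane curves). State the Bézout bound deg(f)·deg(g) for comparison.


Common zeros: {(2, 4)}; count = 1; Bézout bound = 2.

deg(f) = 2, deg(g) = 1, so Bézout bound = 2.
Scan x ∈ F_7. For each x, list the y ∈ F_7 with f(x, y) ≡ 0 and those with g(x, y) ≡ 0 (mod 7); the common zeros in that column are the intersection.
  x = 0: f ≡ 0 at y ∈ ∅; g ≡ 0 at y ∈ {6}; common: ∅.
  x = 1: f ≡ 0 at y ∈ ∅; g ≡ 0 at y ∈ {5}; common: ∅.
  x = 2: f ≡ 0 at y ∈ {3, 4}; g ≡ 0 at y ∈ {4}; common: {4}.
  x = 3: f ≡ 0 at y ∈ ∅; g ≡ 0 at y ∈ {3}; common: ∅.
  x = 4: f ≡ 0 at y ∈ ∅; g ≡ 0 at y ∈ {2}; common: ∅.
  x = 5: f ≡ 0 at y ∈ {3, 6}; g ≡ 0 at y ∈ {1}; common: ∅.
  x = 6: f ≡ 0 at y ∈ {1, 4}; g ≡ 0 at y ∈ {0}; common: ∅.
Collecting: common zeros = {(2, 4)}, so the count is 1.
Comparison with the Bézout bound: 1 ≤ 2 = deg(f)·deg(g), as expected for curves with no common component (the affine F_7-count falls short of the bound because intersections may lie at infinity, over extension fields, or carry multiplicity).


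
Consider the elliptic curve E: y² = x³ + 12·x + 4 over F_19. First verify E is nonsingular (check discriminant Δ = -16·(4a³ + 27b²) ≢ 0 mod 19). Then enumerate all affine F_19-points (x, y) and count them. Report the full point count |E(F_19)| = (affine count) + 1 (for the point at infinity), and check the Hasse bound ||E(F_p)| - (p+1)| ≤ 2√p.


Affine points = {(0, 2), (0, 17), (1, 6), (1, 13), (2, 6), (2, 13), (6, 8), (6, 11), (8, 2), (8, 17), (9, 9), (9, 10), (11, 2), (11, 17), (13, 1), (13, 18), (14, 3), (14, 16), (15, 5), (15, 14), (16, 6), (16, 13)}; affine count = 22; |E(F_19)| = 23.

Discriminant check: Δ ∝ 4a³ + 27b² = 4·12³ + 27·4² = 4·1728 + 27·16 ≡ 10 (mod 19). Nonzero ⇒ E is nonsingular.
For each x ∈ F_19, compute rhs = x³ + 12·x + 4 mod 19, then count y ∈ F_19 with y² ≡ rhs.
  x = 0: rhs = 4, matching y values: 2, 17 (2 points).
  x = 1: rhs = 17, matching y values: 6, 13 (2 points).
  x = 2: rhs = 17, matching y values: 6, 13 (2 points).
  x = 3: rhs = 10, matching y values: none (0 points).
  x = 4: rhs = 2, matching y values: none (0 points).
  x = 5: rhs = 18, matching y values: none (0 points).
  x = 6: rhs = 7, matching y values: 8, 11 (2 points).
  x = 7: rhs = 13, matching y values: none (0 points).
  x = 8: rhs = 4, matching y values: 2, 17 (2 points).
  x = 9: rhs = 5, matching y values: 9, 10 (2 points).
  x = 10: rhs = 3, matching y values: none (0 points).
  x = 11: rhs = 4, matching y values: 2, 17 (2 points).
  x = 12: rhs = 14, matching y values: none (0 points).
  x = 13: rhs = 1, matching y values: 1, 18 (2 points).
  x = 14: rhs = 9, matching y values: 3, 16 (2 points).
  x = 15: rhs = 6, matching y values: 5, 14 (2 points).
  x = 16: rhs = 17, matching y values: 6, 13 (2 points).
  x = 17: rhs = 10, matching y values: none (0 points).
  x = 18: rhs = 10, matching y values: none (0 points).
Total affine count: 22.
Full point count |E(F_19)| = 22 + 1 = 23.
Hasse bound: |23 − (19+1)| = |3| = 3 ≤ 2√19 ≈ 8.7178 ✓.


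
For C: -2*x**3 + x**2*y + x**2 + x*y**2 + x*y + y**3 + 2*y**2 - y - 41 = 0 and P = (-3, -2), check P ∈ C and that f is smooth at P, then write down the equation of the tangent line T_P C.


Tangent line at P: -46*x + 21*y - 96 = 0.

Step 1: f(-3, -2) = 0, so P lies on C.
Step 2: partial derivatives
  f_x(x, y) = -6*x**2 + 2*x*y + 2*x + y**2 + y, f_y(x, y) = x**2 + 2*x*y + x + 3*y**2 + 4*y - 1.
  f_x(P) = -46, f_y(P) = 21 (gradient nonzero, so P is smooth).
Step 3: tangent line at P: -46·(x − -3) + 21·(y − -2) = 0.
Expanding: -46*x + 21*y - 96 = 0.


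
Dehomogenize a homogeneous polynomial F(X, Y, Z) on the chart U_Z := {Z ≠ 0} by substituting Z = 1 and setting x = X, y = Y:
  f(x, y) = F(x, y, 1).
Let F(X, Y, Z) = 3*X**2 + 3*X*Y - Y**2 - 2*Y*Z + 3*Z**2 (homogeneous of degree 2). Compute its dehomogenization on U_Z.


f(x, y) = 3*x**2 + 3*x*y - y**2 - 2*y + 3

On U_Z we set Z = 1. Each monomial c·X^i·Y^j·Z^k in F becomes c·x^i·y^j·1^k = c·x^i·y^j.
Substituting Z = 1: F(X, Y, 1) = 3*x**2 + 3*x*y - y**2 - 2*y + 3.
Note: deg(f) ≤ deg(F) = 2; strict inequality happens when F is divisible by Z (lost terms).


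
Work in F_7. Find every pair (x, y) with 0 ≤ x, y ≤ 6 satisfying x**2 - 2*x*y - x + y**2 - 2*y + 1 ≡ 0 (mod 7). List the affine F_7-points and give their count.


Affine F_7-points: {(0, 1), (3, 0), (3, 1), (5, 0), (5, 5), (6, 2), (6, 5)}; count = 7.

For each of the 49 pairs (x, y) ∈ F_7², evaluate f(x, y) mod 7. Record the zeros.
  x = 0: [0↦1, 1↦0, 2↦1, 3↦4, 4↦2, 5↦2, 6↦4]  zeros at y ∈ {1}
  x = 1: [0↦1, 1↦5, 2↦4, 3↦5, 4↦1, 5↦6, 6↦6]  zeros at y ∈ ∅
  x = 2: [0↦3, 1↦5, 2↦2, 3↦1, 4↦2, 5↦5, 6↦3]  zeros at y ∈ ∅
  x = 3: [0↦0, 1↦0, 2↦2, 3↦6, 4↦5, 5↦6, 6↦2]  zeros at y ∈ {0, 1}
  x = 4: [0↦6, 1↦4, 2↦4, 3↦6, 4↦3, 5↦2, 6↦3]  zeros at y ∈ ∅
  x = 5: [0↦0, 1↦3, 2↦1, 3↦1, 4↦3, 5↦0, 6↦6]  zeros at y ∈ {0, 5}
  x = 6: [0↦3, 1↦4, 2↦0, 3↦5, 4↦5, 5↦0, 6↦4]  zeros at y ∈ {2, 5}
Collecting zeros: affine points = {(0, 1), (3, 0), (3, 1), (5, 0), (5, 5), (6, 2), (6, 5)}.
Total count |C(F_7)_aff| = 7.


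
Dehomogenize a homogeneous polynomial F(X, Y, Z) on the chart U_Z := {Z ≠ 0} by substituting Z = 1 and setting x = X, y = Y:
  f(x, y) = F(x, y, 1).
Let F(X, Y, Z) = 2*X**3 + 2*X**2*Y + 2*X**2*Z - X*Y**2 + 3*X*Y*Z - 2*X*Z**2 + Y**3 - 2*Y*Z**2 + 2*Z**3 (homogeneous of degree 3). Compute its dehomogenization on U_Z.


f(x, y) = 2*x**3 + 2*x**2*y + 2*x**2 - x*y**2 + 3*x*y - 2*x + y**3 - 2*y + 2

On U_Z we set Z = 1. Each monomial c·X^i·Y^j·Z^k in F becomes c·x^i·y^j·1^k = c·x^i·y^j.
Substituting Z = 1: F(X, Y, 1) = 2*x**3 + 2*x**2*y + 2*x**2 - x*y**2 + 3*x*y - 2*x + y**3 - 2*y + 2.
Note: deg(f) ≤ deg(F) = 3; strict inequality happens when F is divisible by Z (lost terms).


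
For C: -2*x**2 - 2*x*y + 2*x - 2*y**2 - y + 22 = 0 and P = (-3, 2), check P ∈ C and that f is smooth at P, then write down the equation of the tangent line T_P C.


Tangent line at P: 10*x - 3*y + 36 = 0.

Step 1: f(-3, 2) = 0, so P lies on C.
Step 2: partial derivatives
  f_x(x, y) = -4*x - 2*y + 2, f_y(x, y) = -2*x - 4*y - 1.
  f_x(P) = 10, f_y(P) = -3 (gradient nonzero, so P is smooth).
Step 3: tangent line at P: 10·(x − -3) + -3·(y − 2) = 0.
Expanding: 10*x - 3*y + 36 = 0.
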